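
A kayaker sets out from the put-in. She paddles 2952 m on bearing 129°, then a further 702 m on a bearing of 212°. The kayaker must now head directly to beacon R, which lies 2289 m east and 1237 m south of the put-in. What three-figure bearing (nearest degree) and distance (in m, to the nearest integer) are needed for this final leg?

017°, 1270 m

Leg 1 (129°, 2952 m): east 2952 sin 129° = 2294.13, north 2952 cos 129° = -1857.75
Leg 2 (212°, 702 m): east 702 sin 212° = -372.00, north 702 cos 212° = -595.33
Current position: (1922.13, -2453.08). Target: (2289, -1237). Remaining: Δeast = 366.87, Δnorth = 1216.08.
Bearing = atan2(366.87, 1216.08) mod 360° = 16.79°; distance = √((366.87)² + (1216.08)²) = 1270.217 m.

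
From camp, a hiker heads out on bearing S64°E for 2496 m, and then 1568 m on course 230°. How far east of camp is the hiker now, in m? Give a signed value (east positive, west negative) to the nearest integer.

Leg 1 (S64°E, 2496 m): east 2496 sin 116° = 2243.39, north 2496 cos 116° = -1094.17
Leg 2 (230°, 1568 m): east 1568 sin 230° = -1201.16, north 1568 cos 230° = -1007.89
Net east component: 1042.23 m.

1042 m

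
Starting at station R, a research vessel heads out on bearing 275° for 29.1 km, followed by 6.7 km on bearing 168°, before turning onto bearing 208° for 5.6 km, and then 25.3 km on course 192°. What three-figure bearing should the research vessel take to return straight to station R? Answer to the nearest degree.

Leg 1 (275°, 29.1 km): east 29.1 sin 275° = -28.99, north 29.1 cos 275° = 2.54
Leg 2 (168°, 6.7 km): east 6.7 sin 168° = 1.39, north 6.7 cos 168° = -6.55
Leg 3 (208°, 5.6 km): east 5.6 sin 208° = -2.63, north 5.6 cos 208° = -4.94
Leg 4 (192°, 25.3 km): east 25.3 sin 192° = -5.26, north 25.3 cos 192° = -24.75
Net displacement: -35.49 east, -33.71 north. Direction back to start is (35.49, 33.71): bearing = atan2(35.49, 33.71) mod 360° = 46.47° ≈ 046°.

046°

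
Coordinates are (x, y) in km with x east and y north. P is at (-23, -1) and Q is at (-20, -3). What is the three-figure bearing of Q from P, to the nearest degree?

124°

Δeast = -20 − -23 = 3.00; Δnorth = -3 − -1 = -2.00.
Bearing = atan2(Δeast, Δnorth) mod 360° = 123.69° ≈ 124°.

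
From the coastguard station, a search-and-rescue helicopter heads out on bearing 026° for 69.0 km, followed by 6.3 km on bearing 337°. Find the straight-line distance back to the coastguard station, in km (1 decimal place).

73.3 km

Leg 1 (026°, 69.0 km): east 69.0 sin 26° = 30.25, north 69.0 cos 26° = 62.02
Leg 2 (337°, 6.3 km): east 6.3 sin 337° = -2.46, north 6.3 cos 337° = 5.80
Net: 27.79 east, 67.82 north. Distance = √((27.79)² + (67.82)²) = 73.288 km.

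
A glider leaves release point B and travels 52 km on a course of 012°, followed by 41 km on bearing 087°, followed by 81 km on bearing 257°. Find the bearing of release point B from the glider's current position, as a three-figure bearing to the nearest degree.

142°

Leg 1 (012°, 52 km): east 52 sin 12° = 10.81, north 52 cos 12° = 50.86
Leg 2 (087°, 41 km): east 41 sin 87° = 40.94, north 41 cos 87° = 2.15
Leg 3 (257°, 81 km): east 81 sin 257° = -78.92, north 81 cos 257° = -18.22
Net displacement: -27.17 east, 34.79 north. Direction back to start is (27.17, -34.79): bearing = atan2(27.17, -34.79) mod 360° = 142.01° ≈ 142°.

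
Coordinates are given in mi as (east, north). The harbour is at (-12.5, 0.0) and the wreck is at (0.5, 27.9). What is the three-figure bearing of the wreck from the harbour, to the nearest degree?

025°

Δeast = 0.5 − -12.5 = 13.00; Δnorth = 27.9 − 0.0 = 27.90.
Bearing = atan2(Δeast, Δnorth) mod 360° = 24.98° ≈ 025°.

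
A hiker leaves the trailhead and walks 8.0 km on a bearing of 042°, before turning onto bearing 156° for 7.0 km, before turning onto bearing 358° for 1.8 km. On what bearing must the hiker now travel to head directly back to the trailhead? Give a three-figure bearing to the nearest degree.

Leg 1 (042°, 8.0 km): east 8.0 sin 42° = 5.35, north 8.0 cos 42° = 5.95
Leg 2 (156°, 7.0 km): east 7.0 sin 156° = 2.85, north 7.0 cos 156° = -6.39
Leg 3 (358°, 1.8 km): east 1.8 sin 358° = -0.06, north 1.8 cos 358° = 1.80
Net displacement: 8.14 east, 1.35 north. Direction back to start is (-8.14, -1.35): bearing = atan2(-8.14, -1.35) mod 360° = 260.59° ≈ 261°.

261°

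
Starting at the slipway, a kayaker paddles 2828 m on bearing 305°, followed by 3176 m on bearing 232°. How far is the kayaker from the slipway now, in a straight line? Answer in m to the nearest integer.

4831 m

Leg 1 (305°, 2828 m): east 2828 sin 305° = -2316.56, north 2828 cos 305° = 1622.07
Leg 2 (232°, 3176 m): east 3176 sin 232° = -2502.72, north 3176 cos 232° = -1955.34
Net: -4819.28 east, -333.27 north. Distance = √((-4819.28)² + (-333.27)²) = 4830.794 m.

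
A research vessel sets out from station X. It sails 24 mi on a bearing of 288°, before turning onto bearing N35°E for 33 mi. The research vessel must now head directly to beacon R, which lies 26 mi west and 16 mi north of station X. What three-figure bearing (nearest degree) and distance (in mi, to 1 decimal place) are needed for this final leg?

Leg 1 (288°, 24 mi): east 24 sin 288° = -22.83, north 24 cos 288° = 7.42
Leg 2 (N35°E, 33 mi): east 33 sin 35° = 18.93, north 33 cos 35° = 27.03
Current position: (-3.90, 34.45). Target: (-26, 16). Remaining: Δeast = -22.10, Δnorth = -18.45.
Bearing = atan2(-22.10, -18.45) mod 360° = 230.15°; distance = √((-22.10)² + (-18.45)²) = 28.790 mi.

230°, 28.8 mi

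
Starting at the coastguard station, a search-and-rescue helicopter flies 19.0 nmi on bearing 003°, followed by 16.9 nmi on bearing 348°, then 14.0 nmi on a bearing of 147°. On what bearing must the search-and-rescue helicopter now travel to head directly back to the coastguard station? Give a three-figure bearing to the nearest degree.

Leg 1 (003°, 19.0 nmi): east 19.0 sin 3° = 0.99, north 19.0 cos 3° = 18.97
Leg 2 (348°, 16.9 nmi): east 16.9 sin 348° = -3.51, north 16.9 cos 348° = 16.53
Leg 3 (147°, 14.0 nmi): east 14.0 sin 147° = 7.62, north 14.0 cos 147° = -11.74
Net displacement: 5.11 east, 23.76 north. Direction back to start is (-5.11, -23.76): bearing = atan2(-5.11, -23.76) mod 360° = 192.13° ≈ 192°.

192°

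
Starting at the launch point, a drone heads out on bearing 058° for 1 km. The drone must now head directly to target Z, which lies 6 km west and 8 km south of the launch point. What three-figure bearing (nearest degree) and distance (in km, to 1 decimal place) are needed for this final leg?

Leg 1 (058°, 1 km): east 1 sin 58° = 0.85, north 1 cos 58° = 0.53
Current position: (0.85, 0.53). Target: (-6, -8). Remaining: Δeast = -6.85, Δnorth = -8.53.
Bearing = atan2(-6.85, -8.53) mod 360° = 218.76°; distance = √((-6.85)² + (-8.53)²) = 10.939 km.

219°, 10.9 km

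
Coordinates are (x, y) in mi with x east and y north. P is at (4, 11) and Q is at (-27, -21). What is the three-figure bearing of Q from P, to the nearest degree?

Δeast = -27 − 4 = -31.00; Δnorth = -21 − 11 = -32.00.
Bearing = atan2(Δeast, Δnorth) mod 360° = 224.09° ≈ 224°.

224°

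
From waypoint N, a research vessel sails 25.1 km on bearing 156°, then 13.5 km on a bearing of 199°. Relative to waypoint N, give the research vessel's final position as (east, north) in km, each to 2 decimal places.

(5.81, -35.69)

Leg 1 (156°, 25.1 km): east 25.1 sin 156° = 10.21, north 25.1 cos 156° = -22.93
Leg 2 (199°, 13.5 km): east 13.5 sin 199° = -4.40, north 13.5 cos 199° = -12.76
Summing: 5.81 km east, -35.69 km north → (5.81, -35.69).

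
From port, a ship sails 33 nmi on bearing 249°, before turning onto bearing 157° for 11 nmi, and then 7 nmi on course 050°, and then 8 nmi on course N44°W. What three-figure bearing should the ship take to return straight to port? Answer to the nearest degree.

066°

Leg 1 (249°, 33 nmi): east 33 sin 249° = -30.81, north 33 cos 249° = -11.83
Leg 2 (157°, 11 nmi): east 11 sin 157° = 4.30, north 11 cos 157° = -10.13
Leg 3 (050°, 7 nmi): east 7 sin 50° = 5.36, north 7 cos 50° = 4.50
Leg 4 (N44°W, 8 nmi): east 8 sin 316° = -5.56, north 8 cos 316° = 5.75
Net displacement: -26.71 east, -11.70 north. Direction back to start is (26.71, 11.70): bearing = atan2(26.71, 11.70) mod 360° = 66.35° ≈ 066°.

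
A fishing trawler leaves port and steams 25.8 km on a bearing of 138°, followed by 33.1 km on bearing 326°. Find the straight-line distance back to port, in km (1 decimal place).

Leg 1 (138°, 25.8 km): east 25.8 sin 138° = 17.26, north 25.8 cos 138° = -19.17
Leg 2 (326°, 33.1 km): east 33.1 sin 326° = -18.51, north 33.1 cos 326° = 27.44
Net: -1.25 east, 8.27 north. Distance = √((-1.25)² + (8.27)²) = 8.361 km.

8.4 km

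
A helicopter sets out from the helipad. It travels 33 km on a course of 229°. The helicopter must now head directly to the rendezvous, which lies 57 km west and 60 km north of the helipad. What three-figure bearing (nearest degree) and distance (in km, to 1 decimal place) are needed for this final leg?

Leg 1 (229°, 33 km): east 33 sin 229° = -24.91, north 33 cos 229° = -21.65
Current position: (-24.91, -21.65). Target: (-57, 60). Remaining: Δeast = -32.09, Δnorth = 81.65.
Bearing = atan2(-32.09, 81.65) mod 360° = 338.54°; distance = √((-32.09)² + (81.65)²) = 87.731 km.

339°, 87.7 km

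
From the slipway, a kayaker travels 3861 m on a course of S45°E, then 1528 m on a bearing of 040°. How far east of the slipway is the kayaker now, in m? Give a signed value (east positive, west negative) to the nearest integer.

Leg 1 (S45°E, 3861 m): east 3861 sin 135° = 2730.14, north 3861 cos 135° = -2730.14
Leg 2 (040°, 1528 m): east 1528 sin 40° = 982.18, north 1528 cos 40° = 1170.52
Net east component: 3712.32 m.

3712 m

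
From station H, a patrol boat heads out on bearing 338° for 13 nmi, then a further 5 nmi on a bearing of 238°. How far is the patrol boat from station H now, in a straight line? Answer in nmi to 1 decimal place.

Leg 1 (338°, 13 nmi): east 13 sin 338° = -4.87, north 13 cos 338° = 12.05
Leg 2 (238°, 5 nmi): east 5 sin 238° = -4.24, north 5 cos 238° = -2.65
Net: -9.11 east, 9.40 north. Distance = √((-9.11)² + (9.40)²) = 13.093 nmi.

13.1 nmi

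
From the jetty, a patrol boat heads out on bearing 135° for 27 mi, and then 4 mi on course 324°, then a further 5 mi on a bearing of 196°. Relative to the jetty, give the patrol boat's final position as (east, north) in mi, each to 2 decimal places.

(15.36, -20.66)

Leg 1 (135°, 27 mi): east 27 sin 135° = 19.09, north 27 cos 135° = -19.09
Leg 2 (324°, 4 mi): east 4 sin 324° = -2.35, north 4 cos 324° = 3.24
Leg 3 (196°, 5 mi): east 5 sin 196° = -1.38, north 5 cos 196° = -4.81
Summing: 15.36 mi east, -20.66 mi north → (15.36, -20.66).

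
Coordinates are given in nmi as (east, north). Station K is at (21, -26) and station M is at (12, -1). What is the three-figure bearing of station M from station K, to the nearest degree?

340°

Δeast = 12 − 21 = -9.00; Δnorth = -1 − -26 = 25.00.
Bearing = atan2(Δeast, Δnorth) mod 360° = 340.20° ≈ 340°.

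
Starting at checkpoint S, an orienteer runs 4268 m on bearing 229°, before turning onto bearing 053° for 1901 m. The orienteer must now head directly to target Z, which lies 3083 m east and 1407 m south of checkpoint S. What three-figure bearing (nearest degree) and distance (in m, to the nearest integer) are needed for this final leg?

087°, 4792 m

Leg 1 (229°, 4268 m): east 4268 sin 229° = -3221.10, north 4268 cos 229° = -2800.06
Leg 2 (053°, 1901 m): east 1901 sin 53° = 1518.21, north 1901 cos 53° = 1144.05
Current position: (-1702.89, -1656.01). Target: (3083, -1407). Remaining: Δeast = 4785.89, Δnorth = 249.01.
Bearing = atan2(4785.89, 249.01) mod 360° = 87.02°; distance = √((4785.89)² + (249.01)²) = 4792.368 m.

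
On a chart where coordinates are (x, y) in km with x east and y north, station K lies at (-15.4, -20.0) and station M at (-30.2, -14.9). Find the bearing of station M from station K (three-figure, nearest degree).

289°

Δeast = -30.2 − -15.4 = -14.80; Δnorth = -14.9 − -20.0 = 5.10.
Bearing = atan2(Δeast, Δnorth) mod 360° = 289.01° ≈ 289°.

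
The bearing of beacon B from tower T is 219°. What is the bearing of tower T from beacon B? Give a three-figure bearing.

039°

Back-bearing = 219° − 180° = 039°.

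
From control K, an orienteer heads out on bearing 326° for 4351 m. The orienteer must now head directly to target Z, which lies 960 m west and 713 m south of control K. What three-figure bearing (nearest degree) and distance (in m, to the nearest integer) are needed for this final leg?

161°, 4564 m

Leg 1 (326°, 4351 m): east 4351 sin 326° = -2433.05, north 4351 cos 326° = 3607.14
Current position: (-2433.05, 3607.14). Target: (-960, -713). Remaining: Δeast = 1473.05, Δnorth = -4320.14.
Bearing = atan2(1473.05, -4320.14) mod 360° = 161.17°; distance = √((1473.05)² + (-4320.14)²) = 4564.373 m.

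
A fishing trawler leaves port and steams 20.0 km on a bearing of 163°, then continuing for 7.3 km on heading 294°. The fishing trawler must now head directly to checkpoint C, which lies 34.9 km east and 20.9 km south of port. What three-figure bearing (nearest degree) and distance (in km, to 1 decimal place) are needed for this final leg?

098°, 36.0 km

Leg 1 (163°, 20.0 km): east 20.0 sin 163° = 5.85, north 20.0 cos 163° = -19.13
Leg 2 (294°, 7.3 km): east 7.3 sin 294° = -6.67, north 7.3 cos 294° = 2.97
Current position: (-0.82, -16.16). Target: (34.9, -20.9). Remaining: Δeast = 35.72, Δnorth = -4.74.
Bearing = atan2(35.72, -4.74) mod 360° = 97.56°; distance = √((35.72)² + (-4.74)²) = 36.035 km.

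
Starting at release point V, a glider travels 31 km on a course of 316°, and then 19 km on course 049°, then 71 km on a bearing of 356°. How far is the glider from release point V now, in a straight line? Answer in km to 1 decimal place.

Leg 1 (316°, 31 km): east 31 sin 316° = -21.53, north 31 cos 316° = 22.30
Leg 2 (049°, 19 km): east 19 sin 49° = 14.34, north 19 cos 49° = 12.47
Leg 3 (356°, 71 km): east 71 sin 356° = -4.95, north 71 cos 356° = 70.83
Net: -12.15 east, 105.59 north. Distance = √((-12.15)² + (105.59)²) = 106.288 km.

106.3 km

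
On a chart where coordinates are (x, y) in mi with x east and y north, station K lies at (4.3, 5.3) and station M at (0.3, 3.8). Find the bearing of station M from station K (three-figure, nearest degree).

249°

Δeast = 0.3 − 4.3 = -4.00; Δnorth = 3.8 − 5.3 = -1.50.
Bearing = atan2(Δeast, Δnorth) mod 360° = 249.44° ≈ 249°.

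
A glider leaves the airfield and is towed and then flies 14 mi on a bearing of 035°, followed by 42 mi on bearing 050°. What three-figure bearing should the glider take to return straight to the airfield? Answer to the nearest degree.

226°

Leg 1 (035°, 14 mi): east 14 sin 35° = 8.03, north 14 cos 35° = 11.47
Leg 2 (050°, 42 mi): east 42 sin 50° = 32.17, north 42 cos 50° = 27.00
Net displacement: 40.20 east, 38.47 north. Direction back to start is (-40.20, -38.47): bearing = atan2(-40.20, -38.47) mod 360° = 226.27° ≈ 226°.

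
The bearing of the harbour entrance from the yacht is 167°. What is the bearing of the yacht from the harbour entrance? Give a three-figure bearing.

347°

Back-bearing = 167° + 180° = 347°.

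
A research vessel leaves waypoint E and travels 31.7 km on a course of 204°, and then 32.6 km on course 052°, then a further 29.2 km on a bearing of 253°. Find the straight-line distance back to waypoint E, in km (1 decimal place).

Leg 1 (204°, 31.7 km): east 31.7 sin 204° = -12.89, north 31.7 cos 204° = -28.96
Leg 2 (052°, 32.6 km): east 32.6 sin 52° = 25.69, north 32.6 cos 52° = 20.07
Leg 3 (253°, 29.2 km): east 29.2 sin 253° = -27.92, north 29.2 cos 253° = -8.54
Net: -15.13 east, -17.43 north. Distance = √((-15.13)² + (-17.43)²) = 23.077 km.

23.1 km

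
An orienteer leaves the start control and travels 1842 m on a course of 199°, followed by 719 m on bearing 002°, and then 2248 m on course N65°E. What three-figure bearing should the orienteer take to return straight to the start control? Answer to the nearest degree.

Leg 1 (199°, 1842 m): east 1842 sin 199° = -599.70, north 1842 cos 199° = -1741.65
Leg 2 (002°, 719 m): east 719 sin 2° = 25.09, north 719 cos 2° = 718.56
Leg 3 (N65°E, 2248 m): east 2248 sin 65° = 2037.38, north 2248 cos 65° = 950.05
Net displacement: 1462.78 east, -73.04 north. Direction back to start is (-1462.78, 73.04): bearing = atan2(-1462.78, 73.04) mod 360° = 272.86° ≈ 273°.

273°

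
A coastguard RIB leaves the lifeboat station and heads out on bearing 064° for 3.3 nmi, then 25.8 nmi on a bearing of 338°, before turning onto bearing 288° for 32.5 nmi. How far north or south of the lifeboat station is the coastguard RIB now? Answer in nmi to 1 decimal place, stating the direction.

Leg 1 (064°, 3.3 nmi): east 3.3 sin 64° = 2.97, north 3.3 cos 64° = 1.45
Leg 2 (338°, 25.8 nmi): east 25.8 sin 338° = -9.66, north 25.8 cos 338° = 23.92
Leg 3 (288°, 32.5 nmi): east 32.5 sin 288° = -30.91, north 32.5 cos 288° = 10.04
Net north component: 35.41 nmi.

35.4 nmi north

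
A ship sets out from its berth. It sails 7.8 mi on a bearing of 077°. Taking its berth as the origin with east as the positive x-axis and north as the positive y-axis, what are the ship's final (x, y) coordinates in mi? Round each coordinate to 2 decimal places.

Leg 1 (077°, 7.8 mi): east 7.8 sin 77° = 7.60, north 7.8 cos 77° = 1.75
Summing: 7.60 mi east, 1.75 mi north → (7.60, 1.75).

(7.60, 1.75)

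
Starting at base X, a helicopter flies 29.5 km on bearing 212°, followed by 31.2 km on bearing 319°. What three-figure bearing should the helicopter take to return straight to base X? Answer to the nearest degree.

Leg 1 (212°, 29.5 km): east 29.5 sin 212° = -15.63, north 29.5 cos 212° = -25.02
Leg 2 (319°, 31.2 km): east 31.2 sin 319° = -20.47, north 31.2 cos 319° = 23.55
Net displacement: -36.10 east, -1.47 north. Direction back to start is (36.10, 1.47): bearing = atan2(36.10, 1.47) mod 360° = 87.67° ≈ 088°.

088°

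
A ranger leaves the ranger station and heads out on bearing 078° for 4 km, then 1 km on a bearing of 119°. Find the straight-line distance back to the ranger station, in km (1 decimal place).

Leg 1 (078°, 4 km): east 4 sin 78° = 3.91, north 4 cos 78° = 0.83
Leg 2 (119°, 1 km): east 1 sin 119° = 0.87, north 1 cos 119° = -0.48
Net: 4.79 east, 0.35 north. Distance = √((4.79)² + (0.35)²) = 4.800 km.

4.8 km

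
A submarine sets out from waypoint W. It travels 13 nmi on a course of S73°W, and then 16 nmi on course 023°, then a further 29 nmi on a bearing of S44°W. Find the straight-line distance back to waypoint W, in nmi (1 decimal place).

28.1 nmi

Leg 1 (S73°W, 13 nmi): east 13 sin 253° = -12.43, north 13 cos 253° = -3.80
Leg 2 (023°, 16 nmi): east 16 sin 23° = 6.25, north 16 cos 23° = 14.73
Leg 3 (S44°W, 29 nmi): east 29 sin 224° = -20.15, north 29 cos 224° = -20.86
Net: -26.33 east, -9.93 north. Distance = √((-26.33)² + (-9.93)²) = 28.137 nmi.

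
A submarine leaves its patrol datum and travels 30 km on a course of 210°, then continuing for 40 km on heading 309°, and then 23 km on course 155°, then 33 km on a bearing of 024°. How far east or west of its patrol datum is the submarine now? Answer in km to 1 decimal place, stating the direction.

22.9 km west

Leg 1 (210°, 30 km): east 30 sin 210° = -15.00, north 30 cos 210° = -25.98
Leg 2 (309°, 40 km): east 40 sin 309° = -31.09, north 40 cos 309° = 25.17
Leg 3 (155°, 23 km): east 23 sin 155° = 9.72, north 23 cos 155° = -20.85
Leg 4 (024°, 33 km): east 33 sin 24° = 13.42, north 33 cos 24° = 30.15
Net east component: -22.94 km.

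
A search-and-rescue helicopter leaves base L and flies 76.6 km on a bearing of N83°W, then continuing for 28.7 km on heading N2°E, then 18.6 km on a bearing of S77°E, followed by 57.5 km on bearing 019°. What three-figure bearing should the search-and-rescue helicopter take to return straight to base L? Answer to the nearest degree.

Leg 1 (N83°W, 76.6 km): east 76.6 sin 277° = -76.03, north 76.6 cos 277° = 9.34
Leg 2 (N2°E, 28.7 km): east 28.7 sin 2° = 1.00, north 28.7 cos 2° = 28.68
Leg 3 (S77°E, 18.6 km): east 18.6 sin 103° = 18.12, north 18.6 cos 103° = -4.18
Leg 4 (019°, 57.5 km): east 57.5 sin 19° = 18.72, north 57.5 cos 19° = 54.37
Net displacement: -38.18 east, 88.20 north. Direction back to start is (38.18, -88.20): bearing = atan2(38.18, -88.20) mod 360° = 156.59° ≈ 157°.

157°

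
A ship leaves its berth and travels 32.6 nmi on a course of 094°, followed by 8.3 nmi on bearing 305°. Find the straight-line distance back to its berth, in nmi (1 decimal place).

Leg 1 (094°, 32.6 nmi): east 32.6 sin 94° = 32.52, north 32.6 cos 94° = -2.27
Leg 2 (305°, 8.3 nmi): east 8.3 sin 305° = -6.80, north 8.3 cos 305° = 4.76
Net: 25.72 east, 2.49 north. Distance = √((25.72)² + (2.49)²) = 25.842 nmi.

25.8 nmi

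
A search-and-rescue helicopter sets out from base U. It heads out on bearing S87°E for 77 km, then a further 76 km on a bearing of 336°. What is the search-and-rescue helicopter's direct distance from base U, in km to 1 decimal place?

79.9 km

Leg 1 (S87°E, 77 km): east 77 sin 93° = 76.89, north 77 cos 93° = -4.03
Leg 2 (336°, 76 km): east 76 sin 336° = -30.91, north 76 cos 336° = 69.43
Net: 45.98 east, 65.40 north. Distance = √((45.98)² + (65.40)²) = 79.947 km.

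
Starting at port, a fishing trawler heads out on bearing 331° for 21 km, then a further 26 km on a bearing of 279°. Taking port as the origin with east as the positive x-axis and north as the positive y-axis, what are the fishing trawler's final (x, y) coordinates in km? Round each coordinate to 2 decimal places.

Leg 1 (331°, 21 km): east 21 sin 331° = -10.18, north 21 cos 331° = 18.37
Leg 2 (279°, 26 km): east 26 sin 279° = -25.68, north 26 cos 279° = 4.07
Summing: -35.86 km east, 22.43 km north → (-35.86, 22.43).

(-35.86, 22.43)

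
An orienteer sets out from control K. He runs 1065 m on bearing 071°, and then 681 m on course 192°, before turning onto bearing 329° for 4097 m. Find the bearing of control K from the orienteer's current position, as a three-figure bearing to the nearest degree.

159°

Leg 1 (071°, 1065 m): east 1065 sin 71° = 1006.98, north 1065 cos 71° = 346.73
Leg 2 (192°, 681 m): east 681 sin 192° = -141.59, north 681 cos 192° = -666.12
Leg 3 (329°, 4097 m): east 4097 sin 329° = -2110.11, north 4097 cos 329° = 3511.81
Net displacement: -1244.72 east, 3192.43 north. Direction back to start is (1244.72, -3192.43): bearing = atan2(1244.72, -3192.43) mod 360° = 158.70° ≈ 159°.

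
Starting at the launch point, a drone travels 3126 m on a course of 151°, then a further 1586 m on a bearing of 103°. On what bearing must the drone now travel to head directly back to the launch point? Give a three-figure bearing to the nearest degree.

Leg 1 (151°, 3126 m): east 3126 sin 151° = 1515.51, north 3126 cos 151° = -2734.06
Leg 2 (103°, 1586 m): east 1586 sin 103° = 1545.35, north 1586 cos 103° = -356.77
Net displacement: 3060.87 east, -3090.83 north. Direction back to start is (-3060.87, 3090.83): bearing = atan2(-3060.87, 3090.83) mod 360° = 315.28° ≈ 315°.

315°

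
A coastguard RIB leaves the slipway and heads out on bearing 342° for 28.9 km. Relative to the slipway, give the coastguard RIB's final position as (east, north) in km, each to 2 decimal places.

(-8.93, 27.49)

Leg 1 (342°, 28.9 km): east 28.9 sin 342° = -8.93, north 28.9 cos 342° = 27.49
Summing: -8.93 km east, 27.49 km north → (-8.93, 27.49).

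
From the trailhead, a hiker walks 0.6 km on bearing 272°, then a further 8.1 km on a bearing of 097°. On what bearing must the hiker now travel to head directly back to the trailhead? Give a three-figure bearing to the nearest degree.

277°

Leg 1 (272°, 0.6 km): east 0.6 sin 272° = -0.60, north 0.6 cos 272° = 0.02
Leg 2 (097°, 8.1 km): east 8.1 sin 97° = 8.04, north 8.1 cos 97° = -0.99
Net displacement: 7.44 east, -0.97 north. Direction back to start is (-7.44, 0.97): bearing = atan2(-7.44, 0.97) mod 360° = 277.40° ≈ 277°.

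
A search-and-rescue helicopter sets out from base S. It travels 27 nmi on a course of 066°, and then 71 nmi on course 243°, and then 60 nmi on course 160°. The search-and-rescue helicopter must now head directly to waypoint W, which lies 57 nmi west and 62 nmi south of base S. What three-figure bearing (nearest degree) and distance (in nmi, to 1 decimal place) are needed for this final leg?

292°, 41.9 nmi

Leg 1 (066°, 27 nmi): east 27 sin 66° = 24.67, north 27 cos 66° = 10.98
Leg 2 (243°, 71 nmi): east 71 sin 243° = -63.26, north 71 cos 243° = -32.23
Leg 3 (160°, 60 nmi): east 60 sin 160° = 20.52, north 60 cos 160° = -56.38
Current position: (-18.07, -77.63). Target: (-57, -62). Remaining: Δeast = -38.93, Δnorth = 15.63.
Bearing = atan2(-38.93, 15.63) mod 360° = 291.88°; distance = √((-38.93)² + (15.63)²) = 41.947 nmi.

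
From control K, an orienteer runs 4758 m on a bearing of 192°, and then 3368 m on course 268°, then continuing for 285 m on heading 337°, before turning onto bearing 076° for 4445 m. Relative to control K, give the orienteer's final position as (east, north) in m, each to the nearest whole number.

Leg 1 (192°, 4758 m): east 4758 sin 192° = -989.24, north 4758 cos 192° = -4654.03
Leg 2 (268°, 3368 m): east 3368 sin 268° = -3365.95, north 3368 cos 268° = -117.54
Leg 3 (337°, 285 m): east 285 sin 337° = -111.36, north 285 cos 337° = 262.34
Leg 4 (076°, 4445 m): east 4445 sin 76° = 4312.96, north 4445 cos 76° = 1075.34
Summing: -153.59 m east, -3433.88 m north → (-154, -3434).

(-154, -3434)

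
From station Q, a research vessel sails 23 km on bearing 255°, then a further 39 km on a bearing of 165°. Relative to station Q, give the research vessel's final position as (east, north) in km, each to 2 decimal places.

Leg 1 (255°, 23 km): east 23 sin 255° = -22.22, north 23 cos 255° = -5.95
Leg 2 (165°, 39 km): east 39 sin 165° = 10.09, north 39 cos 165° = -37.67
Summing: -12.12 km east, -43.62 km north → (-12.12, -43.62).

(-12.12, -43.62)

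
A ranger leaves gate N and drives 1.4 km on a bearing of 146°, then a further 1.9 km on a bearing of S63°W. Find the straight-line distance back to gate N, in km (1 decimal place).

2.2 km

Leg 1 (146°, 1.4 km): east 1.4 sin 146° = 0.78, north 1.4 cos 146° = -1.16
Leg 2 (S63°W, 1.9 km): east 1.9 sin 243° = -1.69, north 1.9 cos 243° = -0.86
Net: -0.91 east, -2.02 north. Distance = √((-0.91)² + (-2.02)²) = 2.218 km.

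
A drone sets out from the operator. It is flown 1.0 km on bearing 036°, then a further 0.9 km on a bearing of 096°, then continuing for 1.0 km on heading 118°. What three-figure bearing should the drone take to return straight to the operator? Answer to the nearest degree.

264°

Leg 1 (036°, 1.0 km): east 1.0 sin 36° = 0.59, north 1.0 cos 36° = 0.81
Leg 2 (096°, 0.9 km): east 0.9 sin 96° = 0.90, north 0.9 cos 96° = -0.09
Leg 3 (118°, 1.0 km): east 1.0 sin 118° = 0.88, north 1.0 cos 118° = -0.47
Net displacement: 2.37 east, 0.25 north. Direction back to start is (-2.37, -0.25): bearing = atan2(-2.37, -0.25) mod 360° = 264.08° ≈ 264°.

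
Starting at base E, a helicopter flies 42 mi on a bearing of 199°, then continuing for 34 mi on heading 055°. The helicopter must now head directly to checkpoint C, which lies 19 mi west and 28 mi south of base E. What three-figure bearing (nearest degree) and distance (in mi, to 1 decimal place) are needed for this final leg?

Leg 1 (199°, 42 mi): east 42 sin 199° = -13.67, north 42 cos 199° = -39.71
Leg 2 (055°, 34 mi): east 34 sin 55° = 27.85, north 34 cos 55° = 19.50
Current position: (14.18, -20.21). Target: (-19, -28). Remaining: Δeast = -33.18, Δnorth = -7.79.
Bearing = atan2(-33.18, -7.79) mod 360° = 256.79°; distance = √((-33.18)² + (-7.79)²) = 34.080 mi.

257°, 34.1 mi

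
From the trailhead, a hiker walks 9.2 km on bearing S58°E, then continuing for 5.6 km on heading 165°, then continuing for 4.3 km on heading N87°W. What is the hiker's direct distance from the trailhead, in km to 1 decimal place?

11.2 km

Leg 1 (S58°E, 9.2 km): east 9.2 sin 122° = 7.80, north 9.2 cos 122° = -4.88
Leg 2 (165°, 5.6 km): east 5.6 sin 165° = 1.45, north 5.6 cos 165° = -5.41
Leg 3 (N87°W, 4.3 km): east 4.3 sin 273° = -4.29, north 4.3 cos 273° = 0.23
Net: 4.96 east, -10.06 north. Distance = √((4.96)² + (-10.06)²) = 11.215 km.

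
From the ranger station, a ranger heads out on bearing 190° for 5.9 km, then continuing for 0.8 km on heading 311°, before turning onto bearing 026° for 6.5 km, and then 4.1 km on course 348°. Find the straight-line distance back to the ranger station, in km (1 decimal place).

Leg 1 (190°, 5.9 km): east 5.9 sin 190° = -1.02, north 5.9 cos 190° = -5.81
Leg 2 (311°, 0.8 km): east 0.8 sin 311° = -0.60, north 0.8 cos 311° = 0.52
Leg 3 (026°, 6.5 km): east 6.5 sin 26° = 2.85, north 6.5 cos 26° = 5.84
Leg 4 (348°, 4.1 km): east 4.1 sin 348° = -0.85, north 4.1 cos 348° = 4.01
Net: 0.37 east, 4.57 north. Distance = √((0.37)² + (4.57)²) = 4.582 km.

4.6 km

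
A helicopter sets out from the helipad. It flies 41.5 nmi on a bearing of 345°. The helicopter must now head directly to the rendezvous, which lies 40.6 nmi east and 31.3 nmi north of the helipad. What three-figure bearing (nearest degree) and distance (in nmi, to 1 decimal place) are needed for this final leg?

100°, 52.1 nmi

Leg 1 (345°, 41.5 nmi): east 41.5 sin 345° = -10.74, north 41.5 cos 345° = 40.09
Current position: (-10.74, 40.09). Target: (40.6, 31.3). Remaining: Δeast = 51.34, Δnorth = -8.79.
Bearing = atan2(51.34, -8.79) mod 360° = 99.71°; distance = √((51.34)² + (-8.79)²) = 52.087 nmi.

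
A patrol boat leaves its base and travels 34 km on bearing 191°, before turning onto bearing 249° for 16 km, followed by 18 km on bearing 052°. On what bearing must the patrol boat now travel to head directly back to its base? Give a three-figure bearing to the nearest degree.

Leg 1 (191°, 34 km): east 34 sin 191° = -6.49, north 34 cos 191° = -33.38
Leg 2 (249°, 16 km): east 16 sin 249° = -14.94, north 16 cos 249° = -5.73
Leg 3 (052°, 18 km): east 18 sin 52° = 14.18, north 18 cos 52° = 11.08
Net displacement: -7.24 east, -28.03 north. Direction back to start is (7.24, 28.03): bearing = atan2(7.24, 28.03) mod 360° = 14.49° ≈ 014°.

014°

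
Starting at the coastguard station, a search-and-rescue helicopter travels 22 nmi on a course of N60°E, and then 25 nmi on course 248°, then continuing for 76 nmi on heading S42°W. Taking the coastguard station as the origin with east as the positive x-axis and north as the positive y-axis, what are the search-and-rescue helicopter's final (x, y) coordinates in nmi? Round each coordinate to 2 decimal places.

(-54.98, -54.84)

Leg 1 (N60°E, 22 nmi): east 22 sin 60° = 19.05, north 22 cos 60° = 11.00
Leg 2 (248°, 25 nmi): east 25 sin 248° = -23.18, north 25 cos 248° = -9.37
Leg 3 (S42°W, 76 nmi): east 76 sin 222° = -50.85, north 76 cos 222° = -56.48
Summing: -54.98 nmi east, -54.84 nmi north → (-54.98, -54.84).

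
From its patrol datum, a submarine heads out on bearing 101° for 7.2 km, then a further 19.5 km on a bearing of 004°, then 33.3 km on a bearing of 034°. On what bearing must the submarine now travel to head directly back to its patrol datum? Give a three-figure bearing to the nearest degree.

211°

Leg 1 (101°, 7.2 km): east 7.2 sin 101° = 7.07, north 7.2 cos 101° = -1.37
Leg 2 (004°, 19.5 km): east 19.5 sin 4° = 1.36, north 19.5 cos 4° = 19.45
Leg 3 (034°, 33.3 km): east 33.3 sin 34° = 18.62, north 33.3 cos 34° = 27.61
Net displacement: 27.05 east, 45.69 north. Direction back to start is (-27.05, -45.69): bearing = atan2(-27.05, -45.69) mod 360° = 210.63° ≈ 211°.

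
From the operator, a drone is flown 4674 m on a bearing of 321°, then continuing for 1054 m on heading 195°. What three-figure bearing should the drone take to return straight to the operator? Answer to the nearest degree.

Leg 1 (321°, 4674 m): east 4674 sin 321° = -2941.44, north 4674 cos 321° = 3632.38
Leg 2 (195°, 1054 m): east 1054 sin 195° = -272.80, north 1054 cos 195° = -1018.09
Net displacement: -3214.24 east, 2614.29 north. Direction back to start is (3214.24, -2614.29): bearing = atan2(3214.24, -2614.29) mod 360° = 129.12° ≈ 129°.

129°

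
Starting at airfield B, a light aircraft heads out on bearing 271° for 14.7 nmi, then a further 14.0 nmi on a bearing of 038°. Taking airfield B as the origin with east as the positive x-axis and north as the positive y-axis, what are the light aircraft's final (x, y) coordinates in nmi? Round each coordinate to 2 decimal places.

Leg 1 (271°, 14.7 nmi): east 14.7 sin 271° = -14.70, north 14.7 cos 271° = 0.26
Leg 2 (038°, 14.0 nmi): east 14.0 sin 38° = 8.62, north 14.0 cos 38° = 11.03
Summing: -6.08 nmi east, 11.29 nmi north → (-6.08, 11.29).

(-6.08, 11.29)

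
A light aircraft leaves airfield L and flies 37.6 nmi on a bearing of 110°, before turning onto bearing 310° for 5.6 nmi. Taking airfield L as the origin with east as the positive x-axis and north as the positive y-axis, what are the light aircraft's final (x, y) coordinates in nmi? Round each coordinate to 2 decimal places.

(31.04, -9.26)

Leg 1 (110°, 37.6 nmi): east 37.6 sin 110° = 35.33, north 37.6 cos 110° = -12.86
Leg 2 (310°, 5.6 nmi): east 5.6 sin 310° = -4.29, north 5.6 cos 310° = 3.60
Summing: 31.04 nmi east, -9.26 nmi north → (31.04, -9.26).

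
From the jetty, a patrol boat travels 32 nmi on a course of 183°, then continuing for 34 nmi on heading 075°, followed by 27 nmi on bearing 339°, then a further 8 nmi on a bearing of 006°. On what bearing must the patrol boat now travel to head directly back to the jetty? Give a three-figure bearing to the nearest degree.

246°

Leg 1 (183°, 32 nmi): east 32 sin 183° = -1.67, north 32 cos 183° = -31.96
Leg 2 (075°, 34 nmi): east 34 sin 75° = 32.84, north 34 cos 75° = 8.80
Leg 3 (339°, 27 nmi): east 27 sin 339° = -9.68, north 27 cos 339° = 25.21
Leg 4 (006°, 8 nmi): east 8 sin 6° = 0.84, north 8 cos 6° = 7.96
Net displacement: 22.33 east, 10.01 north. Direction back to start is (-22.33, -10.01): bearing = atan2(-22.33, -10.01) mod 360° = 245.86° ≈ 246°.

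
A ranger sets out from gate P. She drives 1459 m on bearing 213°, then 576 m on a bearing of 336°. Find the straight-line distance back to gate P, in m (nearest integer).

1243 m

Leg 1 (213°, 1459 m): east 1459 sin 213° = -794.63, north 1459 cos 213° = -1223.62
Leg 2 (336°, 576 m): east 576 sin 336° = -234.28, north 576 cos 336° = 526.20
Net: -1028.91 east, -697.42 north. Distance = √((-1028.91)² + (-697.42)²) = 1242.998 m.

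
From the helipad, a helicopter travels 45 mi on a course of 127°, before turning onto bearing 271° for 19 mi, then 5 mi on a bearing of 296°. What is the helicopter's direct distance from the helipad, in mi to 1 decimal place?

Leg 1 (127°, 45 mi): east 45 sin 127° = 35.94, north 45 cos 127° = -27.08
Leg 2 (271°, 19 mi): east 19 sin 271° = -19.00, north 19 cos 271° = 0.33
Leg 3 (296°, 5 mi): east 5 sin 296° = -4.49, north 5 cos 296° = 2.19
Net: 12.45 east, -24.56 north. Distance = √((12.45)² + (-24.56)²) = 27.533 mi.

27.5 mi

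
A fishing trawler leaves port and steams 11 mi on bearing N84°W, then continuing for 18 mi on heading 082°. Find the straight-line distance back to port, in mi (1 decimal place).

Leg 1 (N84°W, 11 mi): east 11 sin 276° = -10.94, north 11 cos 276° = 1.15
Leg 2 (082°, 18 mi): east 18 sin 82° = 17.82, north 18 cos 82° = 2.51
Net: 6.89 east, 3.65 north. Distance = √((6.89)² + (3.65)²) = 7.795 mi.

7.8 mi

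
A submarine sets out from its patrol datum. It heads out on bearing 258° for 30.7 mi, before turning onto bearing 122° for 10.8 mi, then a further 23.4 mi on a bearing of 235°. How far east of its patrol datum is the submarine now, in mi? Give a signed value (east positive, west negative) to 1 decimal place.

Leg 1 (258°, 30.7 mi): east 30.7 sin 258° = -30.03, north 30.7 cos 258° = -6.38
Leg 2 (122°, 10.8 mi): east 10.8 sin 122° = 9.16, north 10.8 cos 122° = -5.72
Leg 3 (235°, 23.4 mi): east 23.4 sin 235° = -19.17, north 23.4 cos 235° = -13.42
Net east component: -40.04 mi.

-40.0 mi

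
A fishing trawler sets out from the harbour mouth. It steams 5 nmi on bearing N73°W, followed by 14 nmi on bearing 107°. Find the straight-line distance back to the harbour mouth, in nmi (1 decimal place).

9.0 nmi

Leg 1 (N73°W, 5 nmi): east 5 sin 287° = -4.78, north 5 cos 287° = 1.46
Leg 2 (107°, 14 nmi): east 14 sin 107° = 13.39, north 14 cos 107° = -4.09
Net: 8.61 east, -2.63 north. Distance = √((8.61)² + (-2.63)²) = 9.000 nmi.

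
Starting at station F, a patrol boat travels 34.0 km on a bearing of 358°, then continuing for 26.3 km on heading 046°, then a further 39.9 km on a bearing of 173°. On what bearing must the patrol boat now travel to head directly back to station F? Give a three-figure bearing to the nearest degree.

Leg 1 (358°, 34.0 km): east 34.0 sin 358° = -1.19, north 34.0 cos 358° = 33.98
Leg 2 (046°, 26.3 km): east 26.3 sin 46° = 18.92, north 26.3 cos 46° = 18.27
Leg 3 (173°, 39.9 km): east 39.9 sin 173° = 4.86, north 39.9 cos 173° = -39.60
Net displacement: 22.59 east, 12.65 north. Direction back to start is (-22.59, -12.65): bearing = atan2(-22.59, -12.65) mod 360° = 240.76° ≈ 241°.

241°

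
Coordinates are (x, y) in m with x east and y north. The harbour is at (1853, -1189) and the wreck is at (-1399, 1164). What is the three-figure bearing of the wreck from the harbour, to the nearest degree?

306°

Δeast = -1399 − 1853 = -3252.00; Δnorth = 1164 − -1189 = 2353.00.
Bearing = atan2(Δeast, Δnorth) mod 360° = 305.89° ≈ 306°.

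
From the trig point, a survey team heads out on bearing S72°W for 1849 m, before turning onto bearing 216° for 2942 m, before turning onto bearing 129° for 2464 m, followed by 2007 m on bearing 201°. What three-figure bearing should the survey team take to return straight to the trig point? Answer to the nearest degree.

020°

Leg 1 (S72°W, 1849 m): east 1849 sin 252° = -1758.50, north 1849 cos 252° = -571.37
Leg 2 (216°, 2942 m): east 2942 sin 216° = -1729.26, north 2942 cos 216° = -2380.13
Leg 3 (129°, 2464 m): east 2464 sin 129° = 1914.89, north 2464 cos 129° = -1550.65
Leg 4 (201°, 2007 m): east 2007 sin 201° = -719.24, north 2007 cos 201° = -1873.70
Net displacement: -2292.12 east, -6375.84 north. Direction back to start is (2292.12, 6375.84): bearing = atan2(2292.12, 6375.84) mod 360° = 19.77° ≈ 020°.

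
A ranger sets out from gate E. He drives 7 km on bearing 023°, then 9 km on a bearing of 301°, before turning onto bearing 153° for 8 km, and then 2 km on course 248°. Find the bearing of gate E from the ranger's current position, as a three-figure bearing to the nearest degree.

135°

Leg 1 (023°, 7 km): east 7 sin 23° = 2.74, north 7 cos 23° = 6.44
Leg 2 (301°, 9 km): east 9 sin 301° = -7.71, north 9 cos 301° = 4.64
Leg 3 (153°, 8 km): east 8 sin 153° = 3.63, north 8 cos 153° = -7.13
Leg 4 (248°, 2 km): east 2 sin 248° = -1.85, north 2 cos 248° = -0.75
Net displacement: -3.20 east, 3.20 north. Direction back to start is (3.20, -3.20): bearing = atan2(3.20, -3.20) mod 360° = 135.00° ≈ 135°.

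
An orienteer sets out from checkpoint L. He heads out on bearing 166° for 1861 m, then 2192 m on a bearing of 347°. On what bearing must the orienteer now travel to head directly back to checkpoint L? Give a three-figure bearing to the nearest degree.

Leg 1 (166°, 1861 m): east 1861 sin 166° = 450.22, north 1861 cos 166° = -1805.72
Leg 2 (347°, 2192 m): east 2192 sin 347° = -493.09, north 2192 cos 347° = 2135.82
Net displacement: -42.88 east, 330.10 north. Direction back to start is (42.88, -330.10): bearing = atan2(42.88, -330.10) mod 360° = 172.60° ≈ 173°.

173°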